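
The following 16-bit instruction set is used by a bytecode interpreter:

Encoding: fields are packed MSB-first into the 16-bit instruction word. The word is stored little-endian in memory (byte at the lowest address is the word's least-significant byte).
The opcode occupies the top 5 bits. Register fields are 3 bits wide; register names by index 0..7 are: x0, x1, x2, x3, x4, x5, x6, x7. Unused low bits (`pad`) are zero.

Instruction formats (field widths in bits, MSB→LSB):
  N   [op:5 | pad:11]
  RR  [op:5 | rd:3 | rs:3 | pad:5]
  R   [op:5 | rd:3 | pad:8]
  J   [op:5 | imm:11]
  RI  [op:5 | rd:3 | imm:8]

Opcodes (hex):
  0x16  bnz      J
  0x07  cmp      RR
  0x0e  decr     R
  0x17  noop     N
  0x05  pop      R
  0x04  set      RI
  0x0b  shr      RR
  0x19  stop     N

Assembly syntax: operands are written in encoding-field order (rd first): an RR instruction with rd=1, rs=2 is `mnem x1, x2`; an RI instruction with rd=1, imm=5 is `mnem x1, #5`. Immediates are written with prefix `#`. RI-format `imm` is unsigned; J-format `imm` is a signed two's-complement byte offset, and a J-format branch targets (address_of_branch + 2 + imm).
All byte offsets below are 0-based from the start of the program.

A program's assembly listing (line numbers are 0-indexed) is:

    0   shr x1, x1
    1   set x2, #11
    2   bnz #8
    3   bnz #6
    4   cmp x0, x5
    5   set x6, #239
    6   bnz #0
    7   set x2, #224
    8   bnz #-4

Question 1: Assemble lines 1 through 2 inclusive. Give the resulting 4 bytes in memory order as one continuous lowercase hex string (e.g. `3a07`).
0b2208b0

1. set fields op=0x4:5|rd=2:3|imm=11:8 → word 220bh → 0b 22
2. bnz fields op=0x16:5|imm=8:11 → word b008h → 08 b0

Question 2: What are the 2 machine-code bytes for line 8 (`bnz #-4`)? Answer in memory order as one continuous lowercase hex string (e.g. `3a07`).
fcb7

L8: bnz op=0x16:5|imm=-4:11 ⇒ 0xb7fc ⇒ little fc b7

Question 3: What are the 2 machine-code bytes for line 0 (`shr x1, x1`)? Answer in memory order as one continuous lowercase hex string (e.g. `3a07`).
line 0 (shr): pack op=0xb:5|rd=1:3|rs=1:3|pad=0:5 = 0x5920; little→ 20 59

2059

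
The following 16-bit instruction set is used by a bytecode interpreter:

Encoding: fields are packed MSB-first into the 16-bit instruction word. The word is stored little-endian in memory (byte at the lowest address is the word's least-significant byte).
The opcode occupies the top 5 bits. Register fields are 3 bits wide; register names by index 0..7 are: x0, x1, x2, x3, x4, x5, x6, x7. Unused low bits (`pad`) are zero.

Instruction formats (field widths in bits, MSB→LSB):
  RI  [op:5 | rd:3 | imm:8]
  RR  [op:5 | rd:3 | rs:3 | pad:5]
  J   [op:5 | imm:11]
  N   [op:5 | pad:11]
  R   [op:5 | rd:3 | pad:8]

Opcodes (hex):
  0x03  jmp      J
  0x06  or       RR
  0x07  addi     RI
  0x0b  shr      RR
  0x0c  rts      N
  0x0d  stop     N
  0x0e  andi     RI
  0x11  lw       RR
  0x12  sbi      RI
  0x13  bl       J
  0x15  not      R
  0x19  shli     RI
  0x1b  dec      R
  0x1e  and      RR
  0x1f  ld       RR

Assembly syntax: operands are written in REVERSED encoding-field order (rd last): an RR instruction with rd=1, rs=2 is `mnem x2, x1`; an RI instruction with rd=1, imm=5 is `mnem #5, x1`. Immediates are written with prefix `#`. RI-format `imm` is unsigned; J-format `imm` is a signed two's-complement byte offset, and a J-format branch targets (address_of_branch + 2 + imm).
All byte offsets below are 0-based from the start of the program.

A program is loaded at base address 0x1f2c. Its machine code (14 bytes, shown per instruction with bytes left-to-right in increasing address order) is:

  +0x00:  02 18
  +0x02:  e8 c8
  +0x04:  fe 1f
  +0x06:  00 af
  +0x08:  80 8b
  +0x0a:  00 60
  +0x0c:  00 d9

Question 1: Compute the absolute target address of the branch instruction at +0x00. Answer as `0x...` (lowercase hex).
off 0x00: read 02 18 as little → 0x1802
  opcode bits[15:11]=0x3: jmp/J
  imm: (w>>0)&0x7ff=0x2 → #2
  target = base 0x1f2c + off 0x00 + 2 + imm 2 = 0x1f30

0x1f30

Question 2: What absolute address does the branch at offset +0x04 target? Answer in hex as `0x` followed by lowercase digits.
+0x04: fe 1f ⇒ word 0x1ffe (little)
  op=0x1ffe>>11=0x3 ⇒ jmp (J)
  imm@[10:0]=0x7fe (s11→-2) ⇒ #-2
  target = base 0x1f2c + off 0x04 + 2 + imm -2 = 0x1f30

0x1f30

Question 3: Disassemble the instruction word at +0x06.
@+06  little-endian(00 af) = 0xaf00
  top 5b → 0x15 → not [R]
  [10:8] rd=7 = x7

not x7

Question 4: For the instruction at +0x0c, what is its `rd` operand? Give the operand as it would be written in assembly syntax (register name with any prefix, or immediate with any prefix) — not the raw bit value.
[0c] 00 d9 → 0xd900
  top 5b → 0x1b → dec [R]
  [10:8] rd=1 = x1

x1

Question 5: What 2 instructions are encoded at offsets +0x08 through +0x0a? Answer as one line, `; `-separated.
lw x4, x3; rts

+0x08: 80 8b ⇒ word 0x8b80 (little)
  top 5b → 0x11 → lw [RR]
  rd@[10:8]=0x3 ⇒ x3
  rs@[7:5]=0x4 ⇒ x4
+0x0a: 00 60 ⇒ word 0x6000 (little)
  top 5b → 0xc → rts [N]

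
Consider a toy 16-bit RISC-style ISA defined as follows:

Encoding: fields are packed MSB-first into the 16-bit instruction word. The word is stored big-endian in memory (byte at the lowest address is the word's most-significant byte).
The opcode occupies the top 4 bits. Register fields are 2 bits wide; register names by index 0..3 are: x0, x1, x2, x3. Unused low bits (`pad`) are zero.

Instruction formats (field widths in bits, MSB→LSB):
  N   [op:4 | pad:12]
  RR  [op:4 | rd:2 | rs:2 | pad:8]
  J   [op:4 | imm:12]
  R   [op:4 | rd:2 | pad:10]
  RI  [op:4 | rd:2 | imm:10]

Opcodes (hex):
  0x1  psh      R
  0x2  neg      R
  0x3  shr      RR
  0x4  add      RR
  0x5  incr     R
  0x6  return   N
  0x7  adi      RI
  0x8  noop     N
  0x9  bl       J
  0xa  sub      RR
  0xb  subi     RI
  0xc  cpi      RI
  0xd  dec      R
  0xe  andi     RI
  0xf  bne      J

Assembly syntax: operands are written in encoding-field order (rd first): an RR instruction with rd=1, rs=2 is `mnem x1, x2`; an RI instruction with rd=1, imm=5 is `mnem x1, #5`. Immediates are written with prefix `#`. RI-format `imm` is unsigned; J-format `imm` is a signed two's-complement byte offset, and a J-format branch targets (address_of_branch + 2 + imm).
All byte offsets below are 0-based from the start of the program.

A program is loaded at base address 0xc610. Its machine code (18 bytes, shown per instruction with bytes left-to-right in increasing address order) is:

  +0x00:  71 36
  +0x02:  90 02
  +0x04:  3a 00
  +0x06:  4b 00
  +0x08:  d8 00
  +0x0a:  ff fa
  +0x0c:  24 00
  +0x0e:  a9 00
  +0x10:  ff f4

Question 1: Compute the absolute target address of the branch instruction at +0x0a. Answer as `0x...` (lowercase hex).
@+0a  big-endian(ff fa) = 0xfffa
  op=0xfffa>>12=0xf ⇒ bne (J)
  imm: (w>>0)&0xfff=0xffa (s12→-6) → #-6
  target = base 0xc610 + off 0x0a + 2 + imm -6 = 0xc616

0xc616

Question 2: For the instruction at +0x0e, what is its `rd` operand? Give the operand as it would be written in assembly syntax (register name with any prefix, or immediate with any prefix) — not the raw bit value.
[0e] a9 00 → 0xa900
  opcode bits[15:12]=0xa: sub/RR
  rd: (w>>10)&0x3=0x2 → x2
  rs: (w>>8)&0x3=0x1 → x1

x2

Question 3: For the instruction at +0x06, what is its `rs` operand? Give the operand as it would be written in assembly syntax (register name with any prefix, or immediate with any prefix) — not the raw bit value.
x3

+0x06: 4b 00 ⇒ word 0x4b00 (big)
  opcode bits[15:12]=0x4: add/RR
  rd: (w>>10)&0x3=0x2 → x2
  rs: (w>>8)&0x3=0x3 → x3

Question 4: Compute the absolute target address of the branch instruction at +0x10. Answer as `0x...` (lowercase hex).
[10] ff f4 → 0xfff4
  op=0xfff4>>12=0xf ⇒ bne (J)
  imm@[11:0]=0xff4 (s12→-12) ⇒ #-12
  target = base 0xc610 + off 0x10 + 2 + imm -12 = 0xc616

0xc616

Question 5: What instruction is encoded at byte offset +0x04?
+0x04: 3a 00 ⇒ word 0x3a00 (big)
  opcode bits[15:12]=0x3: shr/RR
  [11:10] rd=2 = x2
  [9:8] rs=2 = x2

shr x2, x2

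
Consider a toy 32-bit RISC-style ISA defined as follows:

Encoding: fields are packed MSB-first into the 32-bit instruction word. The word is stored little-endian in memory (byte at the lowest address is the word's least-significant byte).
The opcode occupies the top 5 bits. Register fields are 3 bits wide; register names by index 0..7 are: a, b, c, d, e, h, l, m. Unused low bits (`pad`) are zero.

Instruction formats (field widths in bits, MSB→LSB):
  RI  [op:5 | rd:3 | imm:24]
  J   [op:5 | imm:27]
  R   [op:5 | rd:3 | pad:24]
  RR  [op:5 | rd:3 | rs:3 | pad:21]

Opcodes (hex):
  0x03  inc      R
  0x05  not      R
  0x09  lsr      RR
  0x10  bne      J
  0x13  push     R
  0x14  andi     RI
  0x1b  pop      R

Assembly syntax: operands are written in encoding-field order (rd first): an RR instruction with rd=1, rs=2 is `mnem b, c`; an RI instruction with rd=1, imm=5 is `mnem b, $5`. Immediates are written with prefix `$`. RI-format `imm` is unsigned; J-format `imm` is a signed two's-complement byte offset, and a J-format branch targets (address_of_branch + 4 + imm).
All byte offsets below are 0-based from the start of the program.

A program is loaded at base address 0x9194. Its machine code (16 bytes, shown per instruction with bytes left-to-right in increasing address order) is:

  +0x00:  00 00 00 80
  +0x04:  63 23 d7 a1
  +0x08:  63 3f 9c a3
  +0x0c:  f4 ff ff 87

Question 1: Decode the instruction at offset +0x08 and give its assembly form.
andi d, $10239843

+0x08: 63 3f 9c a3 ⇒ word 0xa39c3f63 (little)
  top 5b → 0x14 → andi [RI]
  [26:24] rd=3 = d
  [23:0] imm=10239843 = $10239843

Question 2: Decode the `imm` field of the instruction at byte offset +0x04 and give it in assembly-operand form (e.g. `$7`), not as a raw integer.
@+04  little-endian(63 23 d7 a1) = 0xa1d72363
  opcode bits[31:27]=0x14: andi/RI
  rd@[26:24]=0x1 ⇒ b
  imm@[23:0]=0xd72363 ⇒ $14099299

$14099299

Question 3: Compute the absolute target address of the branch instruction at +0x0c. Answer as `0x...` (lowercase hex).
@+0c  little-endian(f4 ff ff 87) = 0x87fffff4
  op=0x87fffff4>>27=0x10 ⇒ bne (J)
  imm@[26:0]=0x7fffff4 (s27→-12) ⇒ $-12
  target = base 0x9194 + off 0x0c + 4 + imm -12 = 0x9198

0x9198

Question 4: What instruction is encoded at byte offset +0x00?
bne $0

[00] 00 00 00 80 → 0x80000000
  op=0x80000000>>27=0x10 ⇒ bne (J)
  [26:0] imm=0 = $0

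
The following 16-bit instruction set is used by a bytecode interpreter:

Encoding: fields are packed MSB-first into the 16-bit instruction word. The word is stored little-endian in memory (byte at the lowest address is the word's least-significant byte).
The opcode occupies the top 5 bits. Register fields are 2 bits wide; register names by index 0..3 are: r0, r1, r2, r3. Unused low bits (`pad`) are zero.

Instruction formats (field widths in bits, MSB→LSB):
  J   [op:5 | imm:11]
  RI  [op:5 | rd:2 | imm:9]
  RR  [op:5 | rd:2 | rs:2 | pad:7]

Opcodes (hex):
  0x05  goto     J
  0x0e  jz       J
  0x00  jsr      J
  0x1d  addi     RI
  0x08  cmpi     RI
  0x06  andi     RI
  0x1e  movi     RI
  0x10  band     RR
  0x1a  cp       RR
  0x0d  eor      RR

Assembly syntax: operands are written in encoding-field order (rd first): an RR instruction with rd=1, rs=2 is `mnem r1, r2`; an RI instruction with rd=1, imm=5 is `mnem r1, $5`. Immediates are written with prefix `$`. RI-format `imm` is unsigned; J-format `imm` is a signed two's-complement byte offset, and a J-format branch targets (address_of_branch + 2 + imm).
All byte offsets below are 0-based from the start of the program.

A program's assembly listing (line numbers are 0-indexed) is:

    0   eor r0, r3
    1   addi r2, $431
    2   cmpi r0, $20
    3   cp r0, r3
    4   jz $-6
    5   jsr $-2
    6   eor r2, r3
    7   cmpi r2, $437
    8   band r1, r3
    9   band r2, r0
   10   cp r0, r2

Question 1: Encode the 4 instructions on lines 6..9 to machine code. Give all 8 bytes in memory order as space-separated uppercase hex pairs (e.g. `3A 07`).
6. eor fields op=0xd:5|rd=2:2|rs=3:2|pad=0:7 → word 6d80h → 80 6d
7. cmpi fields op=0x8:5|rd=2:2|imm=437:9 → word 45b5h → b5 45
8. band fields op=0x10:5|rd=1:2|rs=3:2|pad=0:7 → word 8380h → 80 83
9. band fields op=0x10:5|rd=2:2|rs=0:2|pad=0:7 → word 8400h → 00 84

80 6D B5 45 80 83 00 84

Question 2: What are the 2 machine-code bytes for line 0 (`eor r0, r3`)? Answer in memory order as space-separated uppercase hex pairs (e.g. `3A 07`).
80 69

line 0 (eor): pack op=0xd:5|rd=0:2|rs=3:2|pad=0:7 = 0x6980; little→ 80 69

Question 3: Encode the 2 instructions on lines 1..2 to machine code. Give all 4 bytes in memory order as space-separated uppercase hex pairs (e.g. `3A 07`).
1. addi fields op=0x1d:5|rd=2:2|imm=431:9 → word edafh → af ed
2. cmpi fields op=0x8:5|rd=0:2|imm=20:9 → word 4014h → 14 40

AF ED 14 40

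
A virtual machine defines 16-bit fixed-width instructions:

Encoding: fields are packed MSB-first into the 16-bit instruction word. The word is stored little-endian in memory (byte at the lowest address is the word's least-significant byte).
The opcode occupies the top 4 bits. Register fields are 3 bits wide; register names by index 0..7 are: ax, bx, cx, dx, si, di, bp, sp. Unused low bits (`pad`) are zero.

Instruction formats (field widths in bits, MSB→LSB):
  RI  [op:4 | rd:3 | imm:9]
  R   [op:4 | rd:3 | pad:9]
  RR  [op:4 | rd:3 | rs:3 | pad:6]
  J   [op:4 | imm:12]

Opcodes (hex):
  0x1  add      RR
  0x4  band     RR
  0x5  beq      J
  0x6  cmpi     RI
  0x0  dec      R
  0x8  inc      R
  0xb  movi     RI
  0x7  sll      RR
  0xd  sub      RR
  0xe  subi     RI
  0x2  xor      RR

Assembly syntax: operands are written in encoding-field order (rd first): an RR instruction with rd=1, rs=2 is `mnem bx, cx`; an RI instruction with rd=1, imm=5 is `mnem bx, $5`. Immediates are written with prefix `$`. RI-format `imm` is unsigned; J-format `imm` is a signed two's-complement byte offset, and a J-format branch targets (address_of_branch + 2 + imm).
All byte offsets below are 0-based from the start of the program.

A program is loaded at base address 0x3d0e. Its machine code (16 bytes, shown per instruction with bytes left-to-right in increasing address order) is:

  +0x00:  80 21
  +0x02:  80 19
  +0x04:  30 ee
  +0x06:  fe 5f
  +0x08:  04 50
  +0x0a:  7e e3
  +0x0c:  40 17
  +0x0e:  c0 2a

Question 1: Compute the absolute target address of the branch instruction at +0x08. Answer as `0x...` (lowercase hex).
[08] 04 50 → 0x5004
  top 4b → 0x5 → beq [J]
  imm@[11:0]=0x4 ⇒ $4
  target = base 0x3d0e + off 0x08 + 2 + imm 4 = 0x3d1c

0x3d1c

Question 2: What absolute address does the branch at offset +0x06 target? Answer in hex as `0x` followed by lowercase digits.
0x3d14

[06] fe 5f → 0x5ffe
  op=0x5ffe>>12=0x5 ⇒ beq (J)
  imm: (w>>0)&0xfff=0xffe (s12→-2) → $-2
  target = base 0x3d0e + off 0x06 + 2 + imm -2 = 0x3d14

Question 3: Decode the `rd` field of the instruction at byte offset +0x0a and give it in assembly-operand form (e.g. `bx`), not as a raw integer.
+0x0a: 7e e3 ⇒ word 0xe37e (little)
  op=0xe37e>>12=0xe ⇒ subi (RI)
  [11:9] rd=1 = bx
  [8:0] imm=382 = $382

bx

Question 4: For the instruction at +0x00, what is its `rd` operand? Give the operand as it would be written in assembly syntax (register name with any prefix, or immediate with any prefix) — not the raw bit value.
[00] 80 21 → 0x2180
  op=0x2180>>12=0x2 ⇒ xor (RR)
  rd@[11:9]=0x0 ⇒ ax
  rs@[8:6]=0x6 ⇒ bp

ax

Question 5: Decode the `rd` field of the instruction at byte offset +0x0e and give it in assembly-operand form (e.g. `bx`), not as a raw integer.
[0e] c0 2a → 0x2ac0
  op=0x2ac0>>12=0x2 ⇒ xor (RR)
  [11:9] rd=5 = di
  [8:6] rs=3 = dx

di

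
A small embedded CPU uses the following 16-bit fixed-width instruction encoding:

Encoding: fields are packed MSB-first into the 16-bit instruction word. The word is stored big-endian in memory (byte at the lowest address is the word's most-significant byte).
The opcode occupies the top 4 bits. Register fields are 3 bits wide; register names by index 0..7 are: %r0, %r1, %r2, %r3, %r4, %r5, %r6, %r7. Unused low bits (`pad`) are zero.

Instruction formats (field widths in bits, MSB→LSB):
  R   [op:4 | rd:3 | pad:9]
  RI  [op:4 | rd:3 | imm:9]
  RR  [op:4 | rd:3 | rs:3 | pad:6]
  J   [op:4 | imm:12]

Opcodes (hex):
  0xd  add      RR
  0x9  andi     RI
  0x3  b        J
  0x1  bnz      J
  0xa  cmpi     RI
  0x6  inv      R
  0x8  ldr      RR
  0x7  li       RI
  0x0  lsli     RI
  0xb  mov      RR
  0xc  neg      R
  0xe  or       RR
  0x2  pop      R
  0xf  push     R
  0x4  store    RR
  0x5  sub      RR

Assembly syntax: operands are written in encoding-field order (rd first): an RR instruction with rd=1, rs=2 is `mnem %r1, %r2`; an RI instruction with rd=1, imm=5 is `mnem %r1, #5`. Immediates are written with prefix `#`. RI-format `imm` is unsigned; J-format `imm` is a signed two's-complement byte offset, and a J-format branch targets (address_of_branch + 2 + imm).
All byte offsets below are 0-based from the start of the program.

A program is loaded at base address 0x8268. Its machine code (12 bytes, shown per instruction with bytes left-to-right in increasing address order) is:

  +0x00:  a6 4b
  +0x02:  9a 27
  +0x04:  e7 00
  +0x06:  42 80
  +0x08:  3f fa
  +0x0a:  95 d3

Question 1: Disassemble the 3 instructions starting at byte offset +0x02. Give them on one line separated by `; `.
[02] 9a 27 → 0x9a27
  top 4b → 0x9 → andi [RI]
  [11:9] rd=5 = %r5
  [8:0] imm=39 = #39
[04] e7 00 → 0xe700
  top 4b → 0xe → or [RR]
  [11:9] rd=3 = %r3
  [8:6] rs=4 = %r4
[06] 42 80 → 0x4280
  top 4b → 0x4 → store [RR]
  [11:9] rd=1 = %r1
  [8:6] rs=2 = %r2

andi %r5, #39; or %r3, %r4; store %r1, %r2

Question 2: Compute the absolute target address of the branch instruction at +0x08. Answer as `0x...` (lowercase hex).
@+08  big-endian(3f fa) = 0x3ffa
  top 4b → 0x3 → b [J]
  imm: (w>>0)&0xfff=0xffa (s12→-6) → #-6
  target = base 0x8268 + off 0x08 + 2 + imm -6 = 0x826c

0x826c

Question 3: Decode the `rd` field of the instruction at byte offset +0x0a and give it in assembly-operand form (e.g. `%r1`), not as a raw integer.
%r2

@+0a  big-endian(95 d3) = 0x95d3
  op=0x95d3>>12=0x9 ⇒ andi (RI)
  rd: (w>>9)&0x7=0x2 → %r2
  imm: (w>>0)&0x1ff=0x1d3 → #467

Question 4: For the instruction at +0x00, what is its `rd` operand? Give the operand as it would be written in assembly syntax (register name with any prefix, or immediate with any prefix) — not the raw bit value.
%r3

+0x00: a6 4b ⇒ word 0xa64b (big)
  op=0xa64b>>12=0xa ⇒ cmpi (RI)
  [11:9] rd=3 = %r3
  [8:0] imm=75 = #75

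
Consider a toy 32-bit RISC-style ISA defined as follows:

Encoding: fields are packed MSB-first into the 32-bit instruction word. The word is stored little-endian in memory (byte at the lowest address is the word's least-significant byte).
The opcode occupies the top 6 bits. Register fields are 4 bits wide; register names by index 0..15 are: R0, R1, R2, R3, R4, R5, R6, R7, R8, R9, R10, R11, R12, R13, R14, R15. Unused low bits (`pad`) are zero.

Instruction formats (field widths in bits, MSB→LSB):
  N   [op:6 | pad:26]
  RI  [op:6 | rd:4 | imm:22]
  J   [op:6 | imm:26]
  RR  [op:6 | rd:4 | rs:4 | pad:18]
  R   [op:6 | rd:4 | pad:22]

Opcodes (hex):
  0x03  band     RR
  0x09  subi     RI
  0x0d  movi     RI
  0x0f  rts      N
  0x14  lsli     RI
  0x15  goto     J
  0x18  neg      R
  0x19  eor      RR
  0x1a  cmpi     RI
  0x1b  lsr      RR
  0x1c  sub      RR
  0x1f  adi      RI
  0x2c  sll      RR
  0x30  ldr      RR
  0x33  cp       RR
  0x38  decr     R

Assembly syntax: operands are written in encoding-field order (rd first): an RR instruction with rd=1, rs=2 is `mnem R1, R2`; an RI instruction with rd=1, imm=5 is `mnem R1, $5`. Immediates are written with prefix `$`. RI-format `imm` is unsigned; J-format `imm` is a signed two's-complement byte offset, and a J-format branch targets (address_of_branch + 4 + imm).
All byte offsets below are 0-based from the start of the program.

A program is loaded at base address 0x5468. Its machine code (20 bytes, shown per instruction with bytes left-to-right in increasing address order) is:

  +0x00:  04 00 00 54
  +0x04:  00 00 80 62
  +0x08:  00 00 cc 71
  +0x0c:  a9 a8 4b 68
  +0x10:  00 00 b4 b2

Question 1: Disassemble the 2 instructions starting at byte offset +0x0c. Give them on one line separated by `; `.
off 0x0c: read a9 a8 4b 68 as little → 0x684ba8a9
  top 6b → 0x1a → cmpi [RI]
  rd@[25:22]=0x1 ⇒ R1
  imm@[21:0]=0xba8a9 ⇒ $764073
off 0x10: read 00 00 b4 b2 as little → 0xb2b40000
  top 6b → 0x2c → sll [RR]
  rd@[25:22]=0xa ⇒ R10
  rs@[21:18]=0xd ⇒ R13

cmpi R1, $764073; sll R10, R13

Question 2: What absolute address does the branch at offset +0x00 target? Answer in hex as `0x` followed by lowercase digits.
+0x00: 04 00 00 54 ⇒ word 0x54000004 (little)
  op=0x54000004>>26=0x15 ⇒ goto (J)
  imm@[25:0]=0x4 ⇒ $4
  target = base 0x5468 + off 0x00 + 4 + imm 4 = 0x5470

0x5470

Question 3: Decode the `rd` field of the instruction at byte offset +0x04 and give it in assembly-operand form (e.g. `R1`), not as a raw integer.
R10

off 0x04: read 00 00 80 62 as little → 0x62800000
  top 6b → 0x18 → neg [R]
  [25:22] rd=10 = R10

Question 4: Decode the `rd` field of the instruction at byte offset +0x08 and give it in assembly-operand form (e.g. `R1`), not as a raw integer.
@+08  little-endian(00 00 cc 71) = 0x71cc0000
  opcode bits[31:26]=0x1c: sub/RR
  [25:22] rd=7 = R7
  [21:18] rs=3 = R3

R7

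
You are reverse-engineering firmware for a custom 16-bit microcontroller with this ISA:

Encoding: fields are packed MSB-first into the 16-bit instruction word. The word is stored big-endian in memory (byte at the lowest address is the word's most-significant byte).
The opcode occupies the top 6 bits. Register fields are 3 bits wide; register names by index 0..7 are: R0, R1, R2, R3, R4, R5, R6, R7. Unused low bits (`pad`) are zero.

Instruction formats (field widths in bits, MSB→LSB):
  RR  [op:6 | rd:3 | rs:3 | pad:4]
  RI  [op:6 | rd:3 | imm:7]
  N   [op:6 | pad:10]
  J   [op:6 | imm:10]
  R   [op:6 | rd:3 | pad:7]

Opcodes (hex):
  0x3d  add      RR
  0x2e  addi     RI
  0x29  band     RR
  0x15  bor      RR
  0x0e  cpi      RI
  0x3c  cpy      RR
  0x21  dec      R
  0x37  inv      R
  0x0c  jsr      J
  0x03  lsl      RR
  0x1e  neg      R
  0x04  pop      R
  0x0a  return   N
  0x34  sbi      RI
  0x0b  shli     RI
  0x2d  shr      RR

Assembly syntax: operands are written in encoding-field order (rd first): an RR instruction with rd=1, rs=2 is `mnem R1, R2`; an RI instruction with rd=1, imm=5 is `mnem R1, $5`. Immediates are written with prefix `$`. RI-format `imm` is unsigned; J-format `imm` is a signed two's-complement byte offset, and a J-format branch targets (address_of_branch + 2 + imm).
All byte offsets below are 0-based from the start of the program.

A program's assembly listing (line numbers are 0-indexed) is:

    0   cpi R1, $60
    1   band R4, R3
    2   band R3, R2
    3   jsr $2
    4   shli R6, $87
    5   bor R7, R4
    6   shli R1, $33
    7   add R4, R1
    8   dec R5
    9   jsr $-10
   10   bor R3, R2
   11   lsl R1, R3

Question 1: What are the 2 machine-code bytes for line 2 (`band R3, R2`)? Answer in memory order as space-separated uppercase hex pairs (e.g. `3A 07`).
A5 A0

2. band fields op=0x29:6|rd=3:3|rs=2:3|pad=0:4 → word a5a0h → a5 a0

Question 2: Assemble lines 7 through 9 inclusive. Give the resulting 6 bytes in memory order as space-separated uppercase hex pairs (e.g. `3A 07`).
7. add fields op=0x3d:6|rd=4:3|rs=1:3|pad=0:4 → word f610h → f6 10
8. dec fields op=0x21:6|rd=5:3|pad=0:7 → word 8680h → 86 80
9. jsr fields op=0xc:6|imm=-10:10 → word 33f6h → 33 f6

F6 10 86 80 33 F6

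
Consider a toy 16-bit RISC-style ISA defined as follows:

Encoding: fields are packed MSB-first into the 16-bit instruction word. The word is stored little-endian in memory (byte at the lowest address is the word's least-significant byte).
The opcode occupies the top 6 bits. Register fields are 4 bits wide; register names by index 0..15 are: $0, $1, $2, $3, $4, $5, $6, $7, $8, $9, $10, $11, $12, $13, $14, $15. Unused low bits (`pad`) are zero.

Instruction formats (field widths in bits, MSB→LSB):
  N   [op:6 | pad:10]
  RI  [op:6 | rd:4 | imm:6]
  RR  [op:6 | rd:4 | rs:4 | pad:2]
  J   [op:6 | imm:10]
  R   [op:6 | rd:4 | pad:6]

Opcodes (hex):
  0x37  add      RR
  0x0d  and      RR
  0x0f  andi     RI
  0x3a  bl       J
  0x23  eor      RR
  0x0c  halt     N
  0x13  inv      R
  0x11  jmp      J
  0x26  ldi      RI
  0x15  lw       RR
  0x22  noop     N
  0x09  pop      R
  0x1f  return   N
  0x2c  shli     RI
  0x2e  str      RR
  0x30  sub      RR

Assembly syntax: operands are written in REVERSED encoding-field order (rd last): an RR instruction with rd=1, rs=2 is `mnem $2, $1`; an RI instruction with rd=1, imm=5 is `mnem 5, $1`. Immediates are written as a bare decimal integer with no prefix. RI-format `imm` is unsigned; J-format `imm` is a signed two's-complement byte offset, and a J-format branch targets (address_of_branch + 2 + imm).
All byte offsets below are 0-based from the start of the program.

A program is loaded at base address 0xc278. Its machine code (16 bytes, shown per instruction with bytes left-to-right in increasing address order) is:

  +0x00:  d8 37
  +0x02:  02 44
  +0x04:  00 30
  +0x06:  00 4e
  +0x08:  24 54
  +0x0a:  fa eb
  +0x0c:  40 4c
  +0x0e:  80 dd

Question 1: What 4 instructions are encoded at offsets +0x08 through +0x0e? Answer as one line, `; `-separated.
lw $9, $0; bl -6; inv $1; add $0, $6

off 0x08: read 24 54 as little → 0x5424
  top 6b → 0x15 → lw [RR]
  rd@[9:6]=0x0 ⇒ $0
  rs@[5:2]=0x9 ⇒ $9
off 0x0a: read fa eb as little → 0xebfa
  top 6b → 0x3a → bl [J]
  imm@[9:0]=0x3fa (s10→-6) ⇒ -6
off 0x0c: read 40 4c as little → 0x4c40
  top 6b → 0x13 → inv [R]
  rd@[9:6]=0x1 ⇒ $1
off 0x0e: read 80 dd as little → 0xdd80
  top 6b → 0x37 → add [RR]
  rd@[9:6]=0x6 ⇒ $6
  rs@[5:2]=0x0 ⇒ $0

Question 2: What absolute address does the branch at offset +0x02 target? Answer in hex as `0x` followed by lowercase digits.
[02] 02 44 → 0x4402
  opcode bits[15:10]=0x11: jmp/J
  imm: (w>>0)&0x3ff=0x2 → 2
  target = base 0xc278 + off 0x02 + 2 + imm 2 = 0xc27e

0xc27e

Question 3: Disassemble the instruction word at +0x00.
and $6, $15

[00] d8 37 → 0x37d8
  op=0x37d8>>10=0xd ⇒ and (RR)
  rd@[9:6]=0xf ⇒ $15
  rs@[5:2]=0x6 ⇒ $6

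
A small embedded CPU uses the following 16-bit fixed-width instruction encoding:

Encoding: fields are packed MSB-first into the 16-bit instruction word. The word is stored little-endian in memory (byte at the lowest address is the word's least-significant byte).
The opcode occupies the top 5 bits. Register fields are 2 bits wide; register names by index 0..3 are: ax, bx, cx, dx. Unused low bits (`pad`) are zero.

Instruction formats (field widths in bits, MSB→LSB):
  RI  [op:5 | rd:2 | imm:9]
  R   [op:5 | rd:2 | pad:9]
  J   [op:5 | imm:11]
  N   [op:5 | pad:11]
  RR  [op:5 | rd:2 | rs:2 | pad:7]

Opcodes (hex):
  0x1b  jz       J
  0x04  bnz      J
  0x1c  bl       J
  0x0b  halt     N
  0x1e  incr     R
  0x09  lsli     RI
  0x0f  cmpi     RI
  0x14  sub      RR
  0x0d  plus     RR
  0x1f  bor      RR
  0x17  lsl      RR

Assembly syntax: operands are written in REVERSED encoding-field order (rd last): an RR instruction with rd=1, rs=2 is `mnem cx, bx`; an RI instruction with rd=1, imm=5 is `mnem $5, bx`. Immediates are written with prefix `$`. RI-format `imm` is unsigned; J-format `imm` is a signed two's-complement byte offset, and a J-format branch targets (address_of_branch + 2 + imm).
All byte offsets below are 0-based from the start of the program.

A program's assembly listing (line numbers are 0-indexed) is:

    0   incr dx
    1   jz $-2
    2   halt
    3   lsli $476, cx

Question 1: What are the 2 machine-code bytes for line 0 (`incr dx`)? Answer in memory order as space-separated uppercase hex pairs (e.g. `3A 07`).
00 F6

0. incr fields op=0x1e:5|rd=3:2|pad=0:9 → word f600h → 00 f6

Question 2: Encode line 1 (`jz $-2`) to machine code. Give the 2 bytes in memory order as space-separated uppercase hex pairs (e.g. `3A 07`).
1. jz fields op=0x1b:5|imm=-2:11 → word dffeh → fe df

FE DF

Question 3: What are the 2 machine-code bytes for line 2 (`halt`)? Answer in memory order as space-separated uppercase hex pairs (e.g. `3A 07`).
00 58

L2: halt op=0xb:5|pad=0:11 ⇒ 0x5800 ⇒ little 00 58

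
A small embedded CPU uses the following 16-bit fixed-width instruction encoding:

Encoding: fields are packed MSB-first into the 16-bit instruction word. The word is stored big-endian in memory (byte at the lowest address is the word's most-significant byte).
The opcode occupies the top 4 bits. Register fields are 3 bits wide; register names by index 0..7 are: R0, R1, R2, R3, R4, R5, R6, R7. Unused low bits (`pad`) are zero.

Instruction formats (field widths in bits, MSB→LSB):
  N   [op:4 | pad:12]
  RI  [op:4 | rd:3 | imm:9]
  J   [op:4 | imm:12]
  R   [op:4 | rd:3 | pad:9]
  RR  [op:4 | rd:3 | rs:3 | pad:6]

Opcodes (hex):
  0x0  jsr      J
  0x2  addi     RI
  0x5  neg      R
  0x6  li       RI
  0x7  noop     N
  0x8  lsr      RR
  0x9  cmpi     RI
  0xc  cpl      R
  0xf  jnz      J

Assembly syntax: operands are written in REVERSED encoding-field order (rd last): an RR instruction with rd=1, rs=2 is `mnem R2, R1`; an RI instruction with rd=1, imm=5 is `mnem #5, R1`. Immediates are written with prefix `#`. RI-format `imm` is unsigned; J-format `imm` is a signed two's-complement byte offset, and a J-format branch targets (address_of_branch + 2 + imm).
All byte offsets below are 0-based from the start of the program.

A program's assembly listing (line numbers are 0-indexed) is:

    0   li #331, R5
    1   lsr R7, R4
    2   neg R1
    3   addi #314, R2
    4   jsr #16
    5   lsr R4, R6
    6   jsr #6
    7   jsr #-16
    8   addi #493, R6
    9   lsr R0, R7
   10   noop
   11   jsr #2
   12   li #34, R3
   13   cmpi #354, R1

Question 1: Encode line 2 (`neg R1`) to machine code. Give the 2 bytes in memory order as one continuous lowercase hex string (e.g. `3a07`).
5200

2. neg fields op=0x5:4|rd=1:3|pad=0:9 → word 5200h → 52 00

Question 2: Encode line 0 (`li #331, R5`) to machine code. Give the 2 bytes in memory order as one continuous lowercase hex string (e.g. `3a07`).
6b4b

L0: li op=0x6:4|rd=5:3|imm=331:9 ⇒ 0x6b4b ⇒ big 6b 4b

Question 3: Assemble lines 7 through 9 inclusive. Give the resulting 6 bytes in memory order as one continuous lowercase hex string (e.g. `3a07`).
L7: jsr op=0x0:4|imm=-16:12 ⇒ 0x0ff0 ⇒ big 0f f0
L8: addi op=0x2:4|rd=6:3|imm=493:9 ⇒ 0x2ded ⇒ big 2d ed
L9: lsr op=0x8:4|rd=7:3|rs=0:3|pad=0:6 ⇒ 0x8e00 ⇒ big 8e 00

0ff02ded8e00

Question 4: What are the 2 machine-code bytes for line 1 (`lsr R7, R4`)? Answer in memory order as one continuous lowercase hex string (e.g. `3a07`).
89c0

1. lsr fields op=0x8:4|rd=4:3|rs=7:3|pad=0:6 → word 89c0h → 89 c0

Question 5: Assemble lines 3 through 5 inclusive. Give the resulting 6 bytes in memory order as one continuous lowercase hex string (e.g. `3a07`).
L3: addi op=0x2:4|rd=2:3|imm=314:9 ⇒ 0x253a ⇒ big 25 3a
L4: jsr op=0x0:4|imm=16:12 ⇒ 0x0010 ⇒ big 00 10
L5: lsr op=0x8:4|rd=6:3|rs=4:3|pad=0:6 ⇒ 0x8d00 ⇒ big 8d 00

253a00108d00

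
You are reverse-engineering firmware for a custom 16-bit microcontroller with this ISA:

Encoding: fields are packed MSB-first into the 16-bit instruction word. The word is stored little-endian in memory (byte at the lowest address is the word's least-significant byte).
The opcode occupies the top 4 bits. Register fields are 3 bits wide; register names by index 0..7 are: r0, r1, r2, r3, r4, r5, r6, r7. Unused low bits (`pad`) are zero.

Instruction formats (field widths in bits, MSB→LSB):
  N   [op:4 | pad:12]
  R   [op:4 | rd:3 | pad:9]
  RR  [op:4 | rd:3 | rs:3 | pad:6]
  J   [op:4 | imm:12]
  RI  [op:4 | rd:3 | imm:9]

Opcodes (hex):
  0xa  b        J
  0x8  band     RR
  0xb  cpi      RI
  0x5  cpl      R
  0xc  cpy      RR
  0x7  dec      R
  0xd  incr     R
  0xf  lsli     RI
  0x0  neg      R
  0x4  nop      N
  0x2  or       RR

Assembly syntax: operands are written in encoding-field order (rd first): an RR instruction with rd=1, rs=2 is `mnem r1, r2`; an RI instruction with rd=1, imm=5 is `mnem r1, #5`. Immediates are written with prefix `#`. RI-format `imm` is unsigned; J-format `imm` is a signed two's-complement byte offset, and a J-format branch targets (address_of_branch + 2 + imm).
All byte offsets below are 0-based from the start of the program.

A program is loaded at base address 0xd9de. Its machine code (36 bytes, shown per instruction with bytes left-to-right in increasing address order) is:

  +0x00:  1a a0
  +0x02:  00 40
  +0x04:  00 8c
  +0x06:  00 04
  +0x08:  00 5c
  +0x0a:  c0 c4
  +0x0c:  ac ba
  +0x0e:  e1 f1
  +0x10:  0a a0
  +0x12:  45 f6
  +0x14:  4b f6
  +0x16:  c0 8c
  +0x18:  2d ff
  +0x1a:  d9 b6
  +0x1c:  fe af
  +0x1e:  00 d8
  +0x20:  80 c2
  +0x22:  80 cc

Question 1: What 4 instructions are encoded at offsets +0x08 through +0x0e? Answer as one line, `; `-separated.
cpl r6; cpy r2, r3; cpi r5, #172; lsli r0, #481

off 0x08: read 00 5c as little → 0x5c00
  op=0x5c00>>12=0x5 ⇒ cpl (R)
  [11:9] rd=6 = r6
off 0x0a: read c0 c4 as little → 0xc4c0
  op=0xc4c0>>12=0xc ⇒ cpy (RR)
  [11:9] rd=2 = r2
  [8:6] rs=3 = r3
off 0x0c: read ac ba as little → 0xbaac
  op=0xbaac>>12=0xb ⇒ cpi (RI)
  [11:9] rd=5 = r5
  [8:0] imm=172 = #172
off 0x0e: read e1 f1 as little → 0xf1e1
  op=0xf1e1>>12=0xf ⇒ lsli (RI)
  [11:9] rd=0 = r0
  [8:0] imm=481 = #481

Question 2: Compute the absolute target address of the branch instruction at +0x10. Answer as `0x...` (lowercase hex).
[10] 0a a0 → 0xa00a
  top 4b → 0xa → b [J]
  imm@[11:0]=0xa ⇒ #10
  target = base 0xd9de + off 0x10 + 2 + imm 10 = 0xd9fa

0xd9fa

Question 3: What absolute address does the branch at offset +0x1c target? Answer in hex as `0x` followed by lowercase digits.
0xd9fa

+0x1c: fe af ⇒ word 0xaffe (little)
  op=0xaffe>>12=0xa ⇒ b (J)
  [11:0] imm=4094 (s12→-2) = #-2
  target = base 0xd9de + off 0x1c + 2 + imm -2 = 0xd9fa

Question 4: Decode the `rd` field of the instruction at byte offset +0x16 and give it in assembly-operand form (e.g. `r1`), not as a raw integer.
[16] c0 8c → 0x8cc0
  top 4b → 0x8 → band [RR]
  rd: (w>>9)&0x7=0x6 → r6
  rs: (w>>6)&0x7=0x3 → r3

r6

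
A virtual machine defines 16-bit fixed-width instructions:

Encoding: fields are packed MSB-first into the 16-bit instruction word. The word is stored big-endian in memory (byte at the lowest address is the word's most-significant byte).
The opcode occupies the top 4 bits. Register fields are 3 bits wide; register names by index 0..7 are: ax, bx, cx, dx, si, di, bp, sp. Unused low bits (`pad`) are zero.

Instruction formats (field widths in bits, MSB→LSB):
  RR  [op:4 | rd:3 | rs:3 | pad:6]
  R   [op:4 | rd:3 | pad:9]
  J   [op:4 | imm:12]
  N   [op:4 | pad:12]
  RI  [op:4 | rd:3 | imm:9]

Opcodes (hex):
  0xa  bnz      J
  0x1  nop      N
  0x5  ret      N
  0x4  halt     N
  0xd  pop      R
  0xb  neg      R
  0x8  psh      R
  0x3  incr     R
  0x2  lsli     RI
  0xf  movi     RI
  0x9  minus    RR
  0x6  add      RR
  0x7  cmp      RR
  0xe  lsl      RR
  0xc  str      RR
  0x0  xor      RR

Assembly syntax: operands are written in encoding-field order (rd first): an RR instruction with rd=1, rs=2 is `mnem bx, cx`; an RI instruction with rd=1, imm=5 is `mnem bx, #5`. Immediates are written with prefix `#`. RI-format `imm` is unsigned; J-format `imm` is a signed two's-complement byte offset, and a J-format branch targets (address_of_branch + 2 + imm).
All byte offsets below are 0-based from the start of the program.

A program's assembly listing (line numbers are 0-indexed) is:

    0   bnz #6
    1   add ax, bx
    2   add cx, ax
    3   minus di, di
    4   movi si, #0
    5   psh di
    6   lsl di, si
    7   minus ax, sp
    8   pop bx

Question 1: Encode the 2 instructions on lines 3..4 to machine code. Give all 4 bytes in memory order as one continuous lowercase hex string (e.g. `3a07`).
9b40f800

line 3 (minus): pack op=0x9:4|rd=5:3|rs=5:3|pad=0:6 = 0x9b40; big→ 9b 40
line 4 (movi): pack op=0xf:4|rd=4:3|imm=0:9 = 0xf800; big→ f8 00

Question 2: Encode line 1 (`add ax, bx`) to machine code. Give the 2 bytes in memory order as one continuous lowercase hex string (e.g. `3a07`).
L1: add op=0x6:4|rd=0:3|rs=1:3|pad=0:6 ⇒ 0x6040 ⇒ big 60 40

6040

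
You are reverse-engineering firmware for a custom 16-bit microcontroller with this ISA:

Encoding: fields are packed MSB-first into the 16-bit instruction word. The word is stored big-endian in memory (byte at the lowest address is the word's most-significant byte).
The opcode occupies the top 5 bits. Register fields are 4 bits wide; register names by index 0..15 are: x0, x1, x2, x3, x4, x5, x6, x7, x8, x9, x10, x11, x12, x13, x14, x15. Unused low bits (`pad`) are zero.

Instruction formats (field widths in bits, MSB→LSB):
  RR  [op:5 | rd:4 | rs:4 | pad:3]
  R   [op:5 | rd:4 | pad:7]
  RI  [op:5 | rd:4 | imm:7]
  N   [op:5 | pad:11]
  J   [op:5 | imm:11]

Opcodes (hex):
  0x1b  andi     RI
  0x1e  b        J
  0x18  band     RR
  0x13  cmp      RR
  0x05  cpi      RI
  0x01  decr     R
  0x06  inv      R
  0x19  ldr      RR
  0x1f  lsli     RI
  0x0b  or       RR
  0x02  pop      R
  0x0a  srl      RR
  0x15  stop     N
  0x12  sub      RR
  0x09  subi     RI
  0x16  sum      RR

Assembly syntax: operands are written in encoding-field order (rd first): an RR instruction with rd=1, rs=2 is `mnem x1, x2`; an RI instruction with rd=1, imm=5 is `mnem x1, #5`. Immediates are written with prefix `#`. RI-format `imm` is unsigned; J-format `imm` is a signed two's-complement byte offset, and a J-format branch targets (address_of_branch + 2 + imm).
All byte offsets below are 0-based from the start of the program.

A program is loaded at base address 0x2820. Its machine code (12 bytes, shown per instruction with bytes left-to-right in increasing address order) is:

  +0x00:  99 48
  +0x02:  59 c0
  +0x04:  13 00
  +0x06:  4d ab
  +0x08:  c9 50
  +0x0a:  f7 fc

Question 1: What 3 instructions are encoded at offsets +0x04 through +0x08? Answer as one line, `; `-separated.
pop x6; subi x11, #43; ldr x2, x10

off 0x04: read 13 00 as big → 0x1300
  top 5b → 0x2 → pop [R]
  rd: (w>>7)&0xf=0x6 → x6
off 0x06: read 4d ab as big → 0x4dab
  top 5b → 0x9 → subi [RI]
  rd: (w>>7)&0xf=0xb → x11
  imm: (w>>0)&0x7f=0x2b → #43
off 0x08: read c9 50 as big → 0xc950
  top 5b → 0x19 → ldr [RR]
  rd: (w>>7)&0xf=0x2 → x2
  rs: (w>>3)&0xf=0xa → x10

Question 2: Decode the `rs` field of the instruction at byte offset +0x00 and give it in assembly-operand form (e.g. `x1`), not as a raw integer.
off 0x00: read 99 48 as big → 0x9948
  opcode bits[15:11]=0x13: cmp/RR
  [10:7] rd=2 = x2
  [6:3] rs=9 = x9

x9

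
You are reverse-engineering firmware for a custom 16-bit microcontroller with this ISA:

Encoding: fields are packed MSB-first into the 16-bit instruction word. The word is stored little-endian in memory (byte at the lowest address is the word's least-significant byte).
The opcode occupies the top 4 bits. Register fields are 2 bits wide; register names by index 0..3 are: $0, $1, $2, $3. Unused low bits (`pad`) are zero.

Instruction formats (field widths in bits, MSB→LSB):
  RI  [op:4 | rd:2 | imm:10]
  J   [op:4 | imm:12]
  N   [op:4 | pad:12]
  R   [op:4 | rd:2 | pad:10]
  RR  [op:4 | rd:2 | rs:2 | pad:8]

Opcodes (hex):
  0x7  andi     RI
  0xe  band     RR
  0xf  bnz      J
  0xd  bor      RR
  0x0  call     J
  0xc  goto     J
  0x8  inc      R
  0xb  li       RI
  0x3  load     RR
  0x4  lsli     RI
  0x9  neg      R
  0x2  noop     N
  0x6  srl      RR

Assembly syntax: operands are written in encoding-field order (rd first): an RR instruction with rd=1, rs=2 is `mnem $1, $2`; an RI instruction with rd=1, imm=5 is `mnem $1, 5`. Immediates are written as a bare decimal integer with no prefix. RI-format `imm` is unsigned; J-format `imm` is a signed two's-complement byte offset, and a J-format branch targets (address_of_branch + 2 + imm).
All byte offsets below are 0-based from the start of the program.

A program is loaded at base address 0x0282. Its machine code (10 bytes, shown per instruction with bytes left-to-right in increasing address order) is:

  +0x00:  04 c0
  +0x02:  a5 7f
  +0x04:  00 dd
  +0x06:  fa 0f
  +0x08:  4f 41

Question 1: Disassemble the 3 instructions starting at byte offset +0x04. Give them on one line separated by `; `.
bor $3, $1; call -6; lsli $0, 335

+0x04: 00 dd ⇒ word 0xdd00 (little)
  opcode bits[15:12]=0xd: bor/RR
  [11:10] rd=3 = $3
  [9:8] rs=1 = $1
+0x06: fa 0f ⇒ word 0x0ffa (little)
  opcode bits[15:12]=0x0: call/J
  [11:0] imm=4090 (s12→-6) = -6
+0x08: 4f 41 ⇒ word 0x414f (little)
  opcode bits[15:12]=0x4: lsli/RI
  [11:10] rd=0 = $0
  [9:0] imm=335 = 335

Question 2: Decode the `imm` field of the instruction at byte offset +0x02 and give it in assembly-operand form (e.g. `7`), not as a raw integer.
+0x02: a5 7f ⇒ word 0x7fa5 (little)
  op=0x7fa5>>12=0x7 ⇒ andi (RI)
  rd: (w>>10)&0x3=0x3 → $3
  imm: (w>>0)&0x3ff=0x3a5 → 933

933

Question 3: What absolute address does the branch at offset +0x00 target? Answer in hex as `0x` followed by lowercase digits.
0x0288

+0x00: 04 c0 ⇒ word 0xc004 (little)
  op=0xc004>>12=0xc ⇒ goto (J)
  imm: (w>>0)&0xfff=0x4 → 4
  target = base 0x0282 + off 0x00 + 2 + imm 4 = 0x0288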